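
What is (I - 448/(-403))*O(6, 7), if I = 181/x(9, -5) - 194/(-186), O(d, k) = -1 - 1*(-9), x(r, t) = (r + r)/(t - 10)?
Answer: -479340/403 ≈ -1189.4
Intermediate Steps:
x(r, t) = 2*r/(-10 + t) (x(r, t) = (2*r)/(-10 + t) = 2*r/(-10 + t))
O(d, k) = 8 (O(d, k) = -1 + 9 = 8)
I = -9287/62 (I = 181/((2*9/(-10 - 5))) - 194/(-186) = 181/((2*9/(-15))) - 194*(-1/186) = 181/((2*9*(-1/15))) + 97/93 = 181/(-6/5) + 97/93 = 181*(-5/6) + 97/93 = -905/6 + 97/93 = -9287/62 ≈ -149.79)
(I - 448/(-403))*O(6, 7) = (-9287/62 - 448/(-403))*8 = (-9287/62 - 448*(-1/403))*8 = (-9287/62 + 448/403)*8 = -119835/806*8 = -479340/403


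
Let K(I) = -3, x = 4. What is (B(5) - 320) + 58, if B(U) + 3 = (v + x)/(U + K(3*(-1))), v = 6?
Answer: -260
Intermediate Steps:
B(U) = -3 + 10/(-3 + U) (B(U) = -3 + (6 + 4)/(U - 3) = -3 + 10/(-3 + U))
(B(5) - 320) + 58 = ((19 - 3*5)/(-3 + 5) - 320) + 58 = ((19 - 15)/2 - 320) + 58 = ((½)*4 - 320) + 58 = (2 - 320) + 58 = -318 + 58 = -260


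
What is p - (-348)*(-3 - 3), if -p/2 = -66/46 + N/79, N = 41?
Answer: -3790568/1817 ≈ -2086.2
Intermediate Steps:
p = 3328/1817 (p = -2*(-66/46 + 41/79) = -2*(-66*1/46 + 41*(1/79)) = -2*(-33/23 + 41/79) = -2*(-1664/1817) = 3328/1817 ≈ 1.8316)
p - (-348)*(-3 - 3) = 3328/1817 - (-348)*(-3 - 3) = 3328/1817 - (-348)*(-6) = 3328/1817 - 87*24 = 3328/1817 - 2088 = -3790568/1817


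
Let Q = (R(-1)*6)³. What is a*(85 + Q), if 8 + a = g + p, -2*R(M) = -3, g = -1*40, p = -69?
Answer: -95238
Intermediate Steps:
g = -40
R(M) = 3/2 (R(M) = -½*(-3) = 3/2)
a = -117 (a = -8 + (-40 - 69) = -8 - 109 = -117)
Q = 729 (Q = ((3/2)*6)³ = 9³ = 729)
a*(85 + Q) = -117*(85 + 729) = -117*814 = -95238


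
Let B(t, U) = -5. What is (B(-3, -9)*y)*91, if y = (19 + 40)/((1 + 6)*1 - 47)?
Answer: 5369/8 ≈ 671.13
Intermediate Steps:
y = -59/40 (y = 59/(7*1 - 47) = 59/(7 - 47) = 59/(-40) = 59*(-1/40) = -59/40 ≈ -1.4750)
(B(-3, -9)*y)*91 = -5*(-59/40)*91 = (59/8)*91 = 5369/8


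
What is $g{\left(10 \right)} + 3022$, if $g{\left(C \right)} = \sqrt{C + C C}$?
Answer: $3022 + \sqrt{110} \approx 3032.5$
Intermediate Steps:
$g{\left(C \right)} = \sqrt{C + C^{2}}$
$g{\left(10 \right)} + 3022 = \sqrt{10 \left(1 + 10\right)} + 3022 = \sqrt{10 \cdot 11} + 3022 = \sqrt{110} + 3022 = 3022 + \sqrt{110}$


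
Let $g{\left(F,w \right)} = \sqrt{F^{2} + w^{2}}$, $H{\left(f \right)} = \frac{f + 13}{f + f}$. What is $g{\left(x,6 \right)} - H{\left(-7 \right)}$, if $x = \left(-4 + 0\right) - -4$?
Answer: $\frac{45}{7} \approx 6.4286$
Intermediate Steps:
$H{\left(f \right)} = \frac{13 + f}{2 f}$
$x = 0$ ($x = -4 + 4 = 0$)
$g{\left(x,6 \right)} - H{\left(-7 \right)} = \sqrt{0^{2} + 6^{2}} - \frac{13 - 7}{2 \left(-7\right)} = \sqrt{0 + 36} - \frac{1}{2} \left(- \frac{1}{7}\right) 6 = \sqrt{36} - - \frac{3}{7} = 6 + \frac{3}{7} = \frac{45}{7}$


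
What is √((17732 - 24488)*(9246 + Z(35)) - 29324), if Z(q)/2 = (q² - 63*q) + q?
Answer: 2*I*√12431615 ≈ 7051.7*I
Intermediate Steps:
Z(q) = -124*q + 2*q² (Z(q) = 2*((q² - 63*q) + q) = 2*(q² - 62*q) = -124*q + 2*q²)
√((17732 - 24488)*(9246 + Z(35)) - 29324) = √((17732 - 24488)*(9246 + 2*35*(-62 + 35)) - 29324) = √(-6756*(9246 + 2*35*(-27)) - 29324) = √(-6756*(9246 - 1890) - 29324) = √(-6756*7356 - 29324) = √(-49697136 - 29324) = √(-49726460) = 2*I*√12431615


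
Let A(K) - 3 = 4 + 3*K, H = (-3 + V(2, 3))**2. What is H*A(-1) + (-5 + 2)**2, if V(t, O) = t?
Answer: 13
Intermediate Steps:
H = 1 (H = (-3 + 2)**2 = (-1)**2 = 1)
A(K) = 7 + 3*K (A(K) = 3 + (4 + 3*K) = 7 + 3*K)
H*A(-1) + (-5 + 2)**2 = 1*(7 + 3*(-1)) + (-5 + 2)**2 = 1*(7 - 3) + (-3)**2 = 1*4 + 9 = 4 + 9 = 13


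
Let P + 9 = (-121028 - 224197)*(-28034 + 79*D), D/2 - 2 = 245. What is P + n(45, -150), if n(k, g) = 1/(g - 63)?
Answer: -808273913518/213 ≈ -3.7947e+9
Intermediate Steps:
D = 494 (D = 4 + 2*245 = 4 + 490 = 494)
n(k, g) = 1/(-63 + g)
P = -3794713209 (P = -9 + (-121028 - 224197)*(-28034 + 79*494) = -9 - 345225*(-28034 + 39026) = -9 - 345225*10992 = -9 - 3794713200 = -3794713209)
P + n(45, -150) = -3794713209 + 1/(-63 - 150) = -3794713209 + 1/(-213) = -3794713209 - 1/213 = -808273913518/213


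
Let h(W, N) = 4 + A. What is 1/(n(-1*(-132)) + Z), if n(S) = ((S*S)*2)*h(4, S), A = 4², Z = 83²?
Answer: 1/703849 ≈ 1.4208e-6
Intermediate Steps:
Z = 6889
A = 16
h(W, N) = 20 (h(W, N) = 4 + 16 = 20)
n(S) = 40*S² (n(S) = ((S*S)*2)*20 = (S²*2)*20 = (2*S²)*20 = 40*S²)
1/(n(-1*(-132)) + Z) = 1/(40*(-1*(-132))² + 6889) = 1/(40*132² + 6889) = 1/(40*17424 + 6889) = 1/(696960 + 6889) = 1/703849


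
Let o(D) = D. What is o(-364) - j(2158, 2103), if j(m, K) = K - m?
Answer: -309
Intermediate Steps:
o(-364) - j(2158, 2103) = -364 - (2103 - 1*2158) = -364 - (2103 - 2158) = -364 - 1*(-55) = -364 + 55 = -309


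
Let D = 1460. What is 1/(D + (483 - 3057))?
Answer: -1/1114 ≈ -0.00089767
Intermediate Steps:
1/(D + (483 - 3057)) = 1/(1460 + (483 - 3057)) = 1/(1460 - 2574) = 1/(-1114) = -1/1114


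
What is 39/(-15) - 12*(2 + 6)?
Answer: -493/5 ≈ -98.600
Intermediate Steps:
39/(-15) - 12*(2 + 6) = 39*(-1/15) - 12*8 = -13/5 - 4*24 = -13/5 - 96 = -493/5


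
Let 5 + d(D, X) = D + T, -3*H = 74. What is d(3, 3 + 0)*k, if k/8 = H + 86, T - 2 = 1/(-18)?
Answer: -736/27 ≈ -27.259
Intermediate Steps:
H = -74/3 (H = -1/3*74 = -74/3 ≈ -24.667)
T = 35/18 (T = 2 + 1/(-18) = 2 - 1/18 = 35/18 ≈ 1.9444)
k = 1472/3 (k = 8*(-74/3 + 86) = 8*(184/3) = 1472/3 ≈ 490.67)
d(D, X) = -55/18 + D (d(D, X) = -5 + (D + 35/18) = -5 + (35/18 + D) = -55/18 + D)
d(3, 3 + 0)*k = (-55/18 + 3)*(1472/3) = -1/18*1472/3 = -736/27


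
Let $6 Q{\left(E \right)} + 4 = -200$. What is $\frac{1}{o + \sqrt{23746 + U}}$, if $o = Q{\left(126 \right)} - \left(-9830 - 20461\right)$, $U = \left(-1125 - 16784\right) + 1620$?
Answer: $\frac{30257}{915478592} - \frac{\sqrt{7457}}{915478592} \approx 3.2956 \cdot 10^{-5}$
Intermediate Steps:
$Q{\left(E \right)} = -34$ ($Q{\left(E \right)} = - \frac{2}{3} + \frac{1}{6} \left(-200\right) = - \frac{2}{3} - \frac{100}{3} = -34$)
$U = -16289$ ($U = -17909 + 1620 = -16289$)
$o = 30257$ ($o = -34 - \left(-9830 - 20461\right) = -34 - -30291 = -34 + 30291 = 30257$)
$\frac{1}{o + \sqrt{23746 + U}} = \frac{1}{30257 + \sqrt{23746 - 16289}} = \frac{1}{30257 + \sqrt{7457}}$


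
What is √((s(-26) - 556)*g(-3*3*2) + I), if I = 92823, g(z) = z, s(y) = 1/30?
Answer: 6*√71410/5 ≈ 320.67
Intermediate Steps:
s(y) = 1/30
√((s(-26) - 556)*g(-3*3*2) + I) = √((1/30 - 556)*(-3*3*2) + 92823) = √(-(-50037)*2/10 + 92823) = √(-16679/30*(-18) + 92823) = √(50037/5 + 92823) = √(514152/5) = 6*√71410/5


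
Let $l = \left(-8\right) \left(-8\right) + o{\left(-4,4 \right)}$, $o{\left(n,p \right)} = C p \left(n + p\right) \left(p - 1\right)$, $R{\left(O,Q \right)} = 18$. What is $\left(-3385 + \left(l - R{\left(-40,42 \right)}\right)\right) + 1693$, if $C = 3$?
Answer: $-1646$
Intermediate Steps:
$o{\left(n,p \right)} = 3 p \left(-1 + p\right) \left(n + p\right)$ ($o{\left(n,p \right)} = 3 p \left(n + p\right) \left(p - 1\right) = 3 p \left(n + p\right) \left(-1 + p\right) = 3 p \left(-1 + p\right) \left(n + p\right)$)
$l = 64$ ($l = \left(-8\right) \left(-8\right) + 3 \cdot 4 \left(4^{2} - -4 - 4 - 16\right) = 64 + 3 \cdot 4 \left(16 + 4 - 4 - 16\right) = 64 + 3 \cdot 4 \cdot 0 = 64 + 0 = 64$)
$\left(-3385 + \left(l - R{\left(-40,42 \right)}\right)\right) + 1693 = \left(-3385 + \left(64 - 18\right)\right) + 1693 = \left(-3385 + 46\right) + 1693 = -3339 + 1693 = -1646$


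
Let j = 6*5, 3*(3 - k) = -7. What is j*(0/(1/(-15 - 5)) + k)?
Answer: 160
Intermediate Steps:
k = 16/3 (k = 3 - 1/3*(-7) = 3 + 7/3 = 16/3 ≈ 5.3333)
j = 30
j*(0/(1/(-15 - 5)) + k) = 30*(0/(1/(-15 - 5)) + 16/3) = 30*(0/(1/(-20)) + 16/3) = 30*(0/(-1/20) + 16/3) = 30*(0*(-20) + 16/3) = 30*(0 + 16/3) = 30*(16/3) = 160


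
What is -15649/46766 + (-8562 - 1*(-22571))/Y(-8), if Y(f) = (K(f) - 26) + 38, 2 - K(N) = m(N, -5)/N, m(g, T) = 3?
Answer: 5239359517/5378090 ≈ 974.20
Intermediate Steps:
K(N) = 2 - 3/N
Y(f) = 14 - 3/f (Y(f) = ((2 - 3/f) - 26) + 38 = (-24 - 3/f) + 38 = 14 - 3/f)
-15649/46766 + (-8562 - 1*(-22571))/Y(-8) = -15649/46766 + (-8562 - 1*(-22571))/(14 - 3/(-8)) = -15649*1/46766 + (-8562 + 22571)/(14 - 3*(-⅛)) = -15649/46766 + 14009/(14 + 3/8) = -15649/46766 + 14009/(115/8) = -15649/46766 + 14009*(8/115) = -15649/46766 + 112072/115 = 5239359517/5378090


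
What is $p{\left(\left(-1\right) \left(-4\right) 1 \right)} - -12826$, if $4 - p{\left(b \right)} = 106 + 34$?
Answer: $12690$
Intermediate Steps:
$p{\left(b \right)} = -136$ ($p{\left(b \right)} = 4 - \left(106 + 34\right) = 4 - 140 = -136$)
$p{\left(\left(-1\right) \left(-4\right) 1 \right)} - -12826 = -136 - -12826 = -136 + 12826 = 12690$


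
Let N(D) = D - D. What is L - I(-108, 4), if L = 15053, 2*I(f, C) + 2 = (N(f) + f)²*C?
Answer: -8274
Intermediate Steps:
N(D) = 0
I(f, C) = -1 + C*f²/2 (I(f, C) = -1 + ((0 + f)²*C)/2 = -1 + (f²*C)/2 = -1 + (C*f²)/2 = -1 + C*f²/2)
L - I(-108, 4) = 15053 - (-1 + (½)*4*(-108)²) = 15053 - (-1 + (½)*4*11664) = 15053 - (-1 + 23328) = 15053 - 1*23327 = 15053 - 23327 = -8274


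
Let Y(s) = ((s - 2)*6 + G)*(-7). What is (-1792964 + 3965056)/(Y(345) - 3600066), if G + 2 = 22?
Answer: -543023/903653 ≈ -0.60092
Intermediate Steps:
G = 20 (G = -2 + 22 = 20)
Y(s) = -56 - 42*s (Y(s) = ((s - 2)*6 + 20)*(-7) = ((-2 + s)*6 + 20)*(-7) = ((-12 + 6*s) + 20)*(-7) = (8 + 6*s)*(-7) = -56 - 42*s)
(-1792964 + 3965056)/(Y(345) - 3600066) = (-1792964 + 3965056)/((-56 - 42*345) - 3600066) = 2172092/((-56 - 14490) - 3600066) = 2172092/(-14546 - 3600066) = 2172092/(-3614612) = 2172092*(-1/3614612) = -543023/903653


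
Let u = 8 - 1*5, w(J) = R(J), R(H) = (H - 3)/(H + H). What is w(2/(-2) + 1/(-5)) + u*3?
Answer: 43/4 ≈ 10.750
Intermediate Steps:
R(H) = (-3 + H)/(2*H) (R(H) = (-3 + H)/((2*H)) = (-3 + H)*(1/(2*H)) = (-3 + H)/(2*H))
w(J) = (-3 + J)/(2*J)
u = 3 (u = 8 - 5 = 3)
w(2/(-2) + 1/(-5)) + u*3 = (-3 + (2/(-2) + 1/(-5)))/(2*(2/(-2) + 1/(-5))) + 3*3 = (-3 + (2*(-1/2) + 1*(-1/5)))/(2*(2*(-1/2) + 1*(-1/5))) + 9 = (-3 + (-1 - 1/5))/(2*(-1 - 1/5)) + 9 = (-3 - 6/5)/(2*(-6/5)) + 9 = (1/2)*(-5/6)*(-21/5) + 9 = 7/4 + 9 = 43/4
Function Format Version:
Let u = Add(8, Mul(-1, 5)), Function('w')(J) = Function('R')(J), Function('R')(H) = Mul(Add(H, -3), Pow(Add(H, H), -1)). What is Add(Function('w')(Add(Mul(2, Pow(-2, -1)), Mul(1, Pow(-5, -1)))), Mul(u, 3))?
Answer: Rational(43, 4) ≈ 10.750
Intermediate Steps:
Function('R')(H) = Mul(Rational(1, 2), Pow(H, -1), Add(-3, H)) (Function('R')(H) = Mul(Add(-3, H), Pow(Mul(2, H), -1)) = Mul(Add(-3, H), Mul(Rational(1, 2), Pow(H, -1))) = Mul(Rational(1, 2), Pow(H, -1), Add(-3, H)))
Function('w')(J) = Mul(Rational(1, 2), Pow(J, -1), Add(-3, J))
u = 3 (u = Add(8, -5) = 3)
Add(Function('w')(Add(Mul(2, Pow(-2, -1)), Mul(1, Pow(-5, -1)))), Mul(u, 3)) = Add(Mul(Rational(1, 2), Pow(Add(Mul(2, Pow(-2, -1)), Mul(1, Pow(-5, -1))), -1), Add(-3, Add(Mul(2, Pow(-2, -1)), Mul(1, Pow(-5, -1))))), Mul(3, 3)) = Add(Mul(Rational(1, 2), Pow(Add(Mul(2, Rational(-1, 2)), Mul(1, Rational(-1, 5))), -1), Add(-3, Add(Mul(2, Rational(-1, 2)), Mul(1, Rational(-1, 5))))), 9) = Add(Mul(Rational(1, 2), Pow(Add(-1, Rational(-1, 5)), -1), Add(-3, Add(-1, Rational(-1, 5)))), 9) = Add(Mul(Rational(1, 2), Pow(Rational(-6, 5), -1), Add(-3, Rational(-6, 5))), 9) = Add(Mul(Rational(1, 2), Rational(-5, 6), Rational(-21, 5)), 9) = Add(Rational(7, 4), 9) = Rational(43, 4)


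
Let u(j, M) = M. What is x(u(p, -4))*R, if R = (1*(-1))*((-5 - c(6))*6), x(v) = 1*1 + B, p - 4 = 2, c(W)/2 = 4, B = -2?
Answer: -78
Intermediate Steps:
c(W) = 8 (c(W) = 2*4 = 8)
p = 6 (p = 4 + 2 = 6)
x(v) = -1 (x(v) = 1*1 - 2 = 1 - 2 = -1)
R = 78 (R = (1*(-1))*((-5 - 1*8)*6) = -(-5 - 8)*6 = -(-13)*6 = -1*(-78) = 78)
x(u(p, -4))*R = -1*78 = -78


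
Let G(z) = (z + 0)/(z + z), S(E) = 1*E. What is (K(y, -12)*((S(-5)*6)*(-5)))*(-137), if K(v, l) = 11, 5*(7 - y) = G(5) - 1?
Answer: -226050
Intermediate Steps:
S(E) = E
G(z) = ½ (G(z) = z/((2*z)) = z*(1/(2*z)) = ½)
y = 71/10 (y = 7 - (½ - 1)/5 = 7 - ⅕*(-½) = 7 + ⅒ = 71/10 ≈ 7.1000)
(K(y, -12)*((S(-5)*6)*(-5)))*(-137) = (11*(-5*6*(-5)))*(-137) = (11*(-30*(-5)))*(-137) = (11*150)*(-137) = 1650*(-137) = -226050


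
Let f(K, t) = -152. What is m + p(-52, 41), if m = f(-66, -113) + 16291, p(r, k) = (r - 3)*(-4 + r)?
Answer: 19219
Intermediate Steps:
p(r, k) = (-4 + r)*(-3 + r) (p(r, k) = (-3 + r)*(-4 + r) = (-4 + r)*(-3 + r))
m = 16139 (m = -152 + 16291 = 16139)
m + p(-52, 41) = 16139 + (12 + (-52)² - 7*(-52)) = 16139 + (12 + 2704 + 364) = 16139 + 3080 = 19219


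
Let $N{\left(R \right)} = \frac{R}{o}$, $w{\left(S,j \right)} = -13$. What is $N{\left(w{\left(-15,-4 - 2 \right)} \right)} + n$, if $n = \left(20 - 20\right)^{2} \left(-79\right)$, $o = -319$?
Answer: $\frac{13}{319} \approx 0.040752$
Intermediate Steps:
$n = 0$ ($n = 0^{2} \left(-79\right) = 0 \left(-79\right) = 0$)
$N{\left(R \right)} = - \frac{R}{319}$ ($N{\left(R \right)} = \frac{R}{-319} = R \left(- \frac{1}{319}\right) = - \frac{R}{319}$)
$N{\left(w{\left(-15,-4 - 2 \right)} \right)} + n = \left(- \frac{1}{319}\right) \left(-13\right) + 0 = \frac{13}{319} + 0 = \frac{13}{319}$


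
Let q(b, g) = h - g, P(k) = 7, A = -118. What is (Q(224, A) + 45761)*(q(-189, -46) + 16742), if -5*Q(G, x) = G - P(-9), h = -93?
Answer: 763255332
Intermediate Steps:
Q(G, x) = 7/5 - G/5 (Q(G, x) = -(G - 1*7)/5 = -(G - 7)/5 = -(-7 + G)/5 = 7/5 - G/5)
q(b, g) = -93 - g
(Q(224, A) + 45761)*(q(-189, -46) + 16742) = ((7/5 - ⅕*224) + 45761)*((-93 - 1*(-46)) + 16742) = ((7/5 - 224/5) + 45761)*((-93 + 46) + 16742) = (-217/5 + 45761)*(-47 + 16742) = (228588/5)*16695 = 763255332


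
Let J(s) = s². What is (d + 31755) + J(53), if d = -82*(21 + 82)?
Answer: 26118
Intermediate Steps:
d = -8446 (d = -82*103 = -8446)
(d + 31755) + J(53) = (-8446 + 31755) + 53² = 23309 + 2809 = 26118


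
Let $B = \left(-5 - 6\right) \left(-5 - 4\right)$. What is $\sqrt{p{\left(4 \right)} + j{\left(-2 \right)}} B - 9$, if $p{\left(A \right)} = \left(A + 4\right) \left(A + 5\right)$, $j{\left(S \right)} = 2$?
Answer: $-9 + 99 \sqrt{74} \approx 842.63$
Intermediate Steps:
$B = 99$ ($B = \left(-11\right) \left(-9\right) = 99$)
$p{\left(A \right)} = \left(4 + A\right) \left(5 + A\right)$
$\sqrt{p{\left(4 \right)} + j{\left(-2 \right)}} B - 9 = \sqrt{\left(20 + 4^{2} + 9 \cdot 4\right) + 2} \cdot 99 - 9 = \sqrt{\left(20 + 16 + 36\right) + 2} \cdot 99 - 9 = \sqrt{72 + 2} \cdot 99 - 9 = \sqrt{74} \cdot 99 - 9 = 99 \sqrt{74} - 9 = -9 + 99 \sqrt{74}$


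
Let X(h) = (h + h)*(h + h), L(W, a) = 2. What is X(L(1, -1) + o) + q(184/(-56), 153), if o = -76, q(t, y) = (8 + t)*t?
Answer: 1072537/49 ≈ 21889.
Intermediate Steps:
q(t, y) = t*(8 + t)
X(h) = 4*h**2 (X(h) = (2*h)*(2*h) = 4*h**2)
X(L(1, -1) + o) + q(184/(-56), 153) = 4*(2 - 76)**2 + (184/(-56))*(8 + 184/(-56)) = 4*(-74)**2 + (184*(-1/56))*(8 + 184*(-1/56)) = 4*5476 - 23*(8 - 23/7)/7 = 21904 - 23/7*33/7 = 21904 - 759/49 = 1072537/49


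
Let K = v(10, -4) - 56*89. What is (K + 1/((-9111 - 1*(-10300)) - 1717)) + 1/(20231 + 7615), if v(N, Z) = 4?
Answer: -12203235593/2450448 ≈ -4980.0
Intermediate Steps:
K = -4980 (K = 4 - 56*89 = 4 - 4984 = -4980)
(K + 1/((-9111 - 1*(-10300)) - 1717)) + 1/(20231 + 7615) = (-4980 + 1/((-9111 - 1*(-10300)) - 1717)) + 1/(20231 + 7615) = (-4980 + 1/((-9111 + 10300) - 1717)) + 1/27846 = (-4980 + 1/(1189 - 1717)) + 1/27846 = (-4980 + 1/(-528)) + 1/27846 = (-4980 - 1/528) + 1/27846 = -2629441/528 + 1/27846 = -12203235593/2450448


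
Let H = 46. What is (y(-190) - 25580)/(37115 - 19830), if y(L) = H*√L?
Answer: -5116/3457 + 46*I*√190/17285 ≈ -1.4799 + 0.036683*I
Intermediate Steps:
y(L) = 46*√L
(y(-190) - 25580)/(37115 - 19830) = (46*√(-190) - 25580)/(37115 - 19830) = (46*(I*√190) - 25580)/17285 = (46*I*√190 - 25580)*(1/17285) = (-25580 + 46*I*√190)*(1/17285) = -5116/3457 + 46*I*√190/17285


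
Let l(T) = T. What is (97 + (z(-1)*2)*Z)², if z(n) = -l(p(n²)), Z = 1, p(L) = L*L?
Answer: 9025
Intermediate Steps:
p(L) = L²
z(n) = -n⁴ (z(n) = -(n²)² = -n⁴)
(97 + (z(-1)*2)*Z)² = (97 + (-1*(-1)⁴*2)*1)² = (97 + (-1*1*2)*1)² = (97 - 1*2*1)² = (97 - 2*1)² = (97 - 2)² = 95² = 9025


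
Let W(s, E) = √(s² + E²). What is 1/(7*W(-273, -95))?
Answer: √83554/584878 ≈ 0.00049422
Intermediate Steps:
W(s, E) = √(E² + s²)
1/(7*W(-273, -95)) = 1/(7*√((-95)² + (-273)²)) = 1/(7*√(9025 + 74529)) = 1/(7*√83554) = √83554/584878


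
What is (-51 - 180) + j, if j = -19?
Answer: -250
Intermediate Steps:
(-51 - 180) + j = (-51 - 180) - 19 = -231 - 19 = -250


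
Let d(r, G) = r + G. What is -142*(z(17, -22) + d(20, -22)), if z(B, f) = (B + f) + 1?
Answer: 852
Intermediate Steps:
z(B, f) = 1 + B + f
d(r, G) = G + r
-142*(z(17, -22) + d(20, -22)) = -142*((1 + 17 - 22) + (-22 + 20)) = -142*(-4 - 2) = -142*(-6) = 852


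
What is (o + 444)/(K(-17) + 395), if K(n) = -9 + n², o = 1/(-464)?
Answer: 41203/62640 ≈ 0.65777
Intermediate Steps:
o = -1/464 ≈ -0.0021552
(o + 444)/(K(-17) + 395) = (-1/464 + 444)/((-9 + (-17)²) + 395) = 206015/(464*((-9 + 289) + 395)) = 206015/(464*(280 + 395)) = (206015/464)/675 = (206015/464)*(1/675) = 41203/62640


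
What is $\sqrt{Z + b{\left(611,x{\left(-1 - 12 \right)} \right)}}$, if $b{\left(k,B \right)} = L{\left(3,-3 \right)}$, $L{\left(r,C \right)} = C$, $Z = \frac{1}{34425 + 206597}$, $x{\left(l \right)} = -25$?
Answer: $\frac{i \sqrt{174274572430}}{241022} \approx 1.732 i$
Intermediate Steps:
$Z = \frac{1}{241022} \approx 4.149 \cdot 10^{-6}$
$b{\left(k,B \right)} = -3$
$\sqrt{Z + b{\left(611,x{\left(-1 - 12 \right)} \right)}} = \sqrt{\frac{1}{241022} - 3} = \sqrt{- \frac{723065}{241022}} = \frac{i \sqrt{174274572430}}{241022}$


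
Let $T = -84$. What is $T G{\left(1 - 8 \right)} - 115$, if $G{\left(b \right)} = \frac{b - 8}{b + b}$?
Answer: $-205$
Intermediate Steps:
$G{\left(b \right)} = \frac{-8 + b}{2 b}$
$T G{\left(1 - 8 \right)} - 115 = - 84 \frac{-8 + \left(1 - 8\right)}{2 \left(1 - 8\right)} - 115 = - 84 \frac{-8 - 7}{2 \left(-7\right)} - 115 = - 84 \cdot \frac{1}{2} \left(- \frac{1}{7}\right) \left(-15\right) - 115 = \left(-84\right) \frac{15}{14} - 115 = -90 - 115 = -205$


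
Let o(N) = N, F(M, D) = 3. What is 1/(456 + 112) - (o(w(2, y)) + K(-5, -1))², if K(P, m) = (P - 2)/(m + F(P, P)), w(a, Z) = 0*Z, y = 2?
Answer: -6957/568 ≈ -12.248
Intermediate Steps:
w(a, Z) = 0
K(P, m) = (-2 + P)/(3 + m) (K(P, m) = (P - 2)/(m + 3) = (-2 + P)/(3 + m))
1/(456 + 112) - (o(w(2, y)) + K(-5, -1))² = 1/(456 + 112) - (0 + (-2 - 5)/(3 - 1))² = 1/568 - (0 - 7/2)² = 1/568 - (-7/2)² = 1/568 - 1*49/4 = 1/568 - 49/4 = -6957/568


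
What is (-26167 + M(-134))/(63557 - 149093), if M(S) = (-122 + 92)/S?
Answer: 876587/2865456 ≈ 0.30592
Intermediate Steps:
M(S) = -30/S
(-26167 + M(-134))/(63557 - 149093) = (-26167 - 30/(-134))/(63557 - 149093) = (-26167 - 30*(-1/134))/(-85536) = (-26167 + 15/67)*(-1/85536) = -1753174/67*(-1/85536) = 876587/2865456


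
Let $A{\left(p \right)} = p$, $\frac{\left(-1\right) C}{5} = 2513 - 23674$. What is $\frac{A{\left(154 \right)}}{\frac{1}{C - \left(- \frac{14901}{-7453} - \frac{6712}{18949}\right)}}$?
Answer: $\frac{328730149056584}{20175271} \approx 1.6294 \cdot 10^{7}$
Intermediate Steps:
$C = 105805$ ($C = - 5 \left(2513 - 23674\right) = \left(-5\right) \left(-21161\right) = 105805$)
$\frac{A{\left(154 \right)}}{\frac{1}{C - \left(- \frac{14901}{-7453} - \frac{6712}{18949}\right)}} = \frac{154}{\frac{1}{105805 - \left(- \frac{14901}{-7453} - \frac{6712}{18949}\right)}} = \frac{154}{\frac{1}{105805 - \left(\left(-14901\right) \left(- \frac{1}{7453}\right) - \frac{6712}{18949}\right)}} = \frac{154}{\frac{1}{105805 - \left(\frac{14901}{7453} - \frac{6712}{18949}\right)}} = \frac{154}{\frac{1}{105805 - \frac{232334513}{141226897}}} = \frac{154}{\frac{1}{\frac{14942279502572}{141226897}}} = \frac{154}{\frac{141226897}{14942279502572}} = 154 \cdot \frac{14942279502572}{141226897} = \frac{328730149056584}{20175271}$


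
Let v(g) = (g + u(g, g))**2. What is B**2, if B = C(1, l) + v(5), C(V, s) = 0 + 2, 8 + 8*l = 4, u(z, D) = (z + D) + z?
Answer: 161604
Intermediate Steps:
u(z, D) = D + 2*z (u(z, D) = (D + z) + z = D + 2*z)
v(g) = 16*g**2 (v(g) = (g + (g + 2*g))**2 = (g + 3*g)**2 = (4*g)**2 = 16*g**2)
l = -1/2 (l = -1 + (1/8)*4 = -1 + 1/2 = -1/2 ≈ -0.50000)
C(V, s) = 2
B = 402 (B = 2 + 16*5**2 = 2 + 16*25 = 2 + 400 = 402)
B**2 = 402**2 = 161604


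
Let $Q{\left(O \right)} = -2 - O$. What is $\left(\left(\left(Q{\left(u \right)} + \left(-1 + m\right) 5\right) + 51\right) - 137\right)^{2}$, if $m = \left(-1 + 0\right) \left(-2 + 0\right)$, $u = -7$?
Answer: $5776$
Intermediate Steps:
$m = 2$ ($m = \left(-1\right) \left(-2\right) = 2$)
$\left(\left(\left(Q{\left(u \right)} + \left(-1 + m\right) 5\right) + 51\right) - 137\right)^{2} = \left(\left(\left(\left(-2 - -7\right) + \left(-1 + 2\right) 5\right) + 51\right) - 137\right)^{2} = \left(\left(\left(\left(-2 + 7\right) + 1 \cdot 5\right) + 51\right) - 137\right)^{2} = \left(\left(\left(5 + 5\right) + 51\right) - 137\right)^{2} = \left(\left(10 + 51\right) - 137\right)^{2} = \left(61 - 137\right)^{2} = \left(-76\right)^{2} = 5776$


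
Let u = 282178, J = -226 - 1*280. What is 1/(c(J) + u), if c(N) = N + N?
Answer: 1/281166 ≈ 3.5566e-6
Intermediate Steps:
J = -506 (J = -226 - 280 = -506)
c(N) = 2*N
1/(c(J) + u) = 1/(2*(-506) + 282178) = 1/(-1012 + 282178) = 1/281166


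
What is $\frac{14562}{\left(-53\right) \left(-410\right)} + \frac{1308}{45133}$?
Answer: $\frac{342824793}{490370045} \approx 0.69911$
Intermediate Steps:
$\frac{14562}{\left(-53\right) \left(-410\right)} + \frac{1308}{45133} = \frac{14562}{21730} + 1308 \cdot \frac{1}{45133} = 14562 \cdot \frac{1}{21730} + \frac{1308}{45133} = \frac{7281}{10865} + \frac{1308}{45133} = \frac{342824793}{490370045}$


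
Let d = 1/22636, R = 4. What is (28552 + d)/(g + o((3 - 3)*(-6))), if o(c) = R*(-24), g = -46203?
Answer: -646303073/1048024164 ≈ -0.61669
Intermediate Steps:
d = 1/22636 ≈ 4.4177e-5
o(c) = -96 (o(c) = 4*(-24) = -96)
(28552 + d)/(g + o((3 - 3)*(-6))) = (28552 + 1/22636)/(-46203 - 96) = (646303073/22636)/(-46299) = (646303073/22636)*(-1/46299) = -646303073/1048024164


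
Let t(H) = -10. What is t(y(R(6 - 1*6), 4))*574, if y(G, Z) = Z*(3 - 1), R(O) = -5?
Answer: -5740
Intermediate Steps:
y(G, Z) = 2*Z (y(G, Z) = Z*2 = 2*Z)
t(y(R(6 - 1*6), 4))*574 = -10*574 = -5740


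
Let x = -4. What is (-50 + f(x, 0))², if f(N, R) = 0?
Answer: 2500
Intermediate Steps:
(-50 + f(x, 0))² = (-50 + 0)² = (-50)² = 2500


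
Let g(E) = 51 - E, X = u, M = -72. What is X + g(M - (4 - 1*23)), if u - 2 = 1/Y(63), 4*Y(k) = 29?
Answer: 3078/29 ≈ 106.14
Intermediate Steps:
Y(k) = 29/4 (Y(k) = (1/4)*29 = 29/4)
u = 62/29 (u = 2 + 1/(29/4) = 2 + 4/29 = 62/29 ≈ 2.1379)
X = 62/29 ≈ 2.1379
X + g(M - (4 - 1*23)) = 62/29 + (51 - (-72 - (4 - 1*23))) = 62/29 + (51 - (-72 - (4 - 23))) = 62/29 + (51 - (-72 - 1*(-19))) = 62/29 + (51 - (-72 + 19)) = 62/29 + (51 - 1*(-53)) = 62/29 + (51 + 53) = 62/29 + 104 = 3078/29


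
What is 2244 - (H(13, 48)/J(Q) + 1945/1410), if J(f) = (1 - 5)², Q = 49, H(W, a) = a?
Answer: 631573/282 ≈ 2239.6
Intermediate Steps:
J(f) = 16 (J(f) = (-4)² = 16)
2244 - (H(13, 48)/J(Q) + 1945/1410) = 2244 - (48/16 + 1945/1410) = 2244 - (48*(1/16) + 1945*(1/1410)) = 2244 - (3 + 389/282) = 2244 - 1*1235/282 = 2244 - 1235/282 = 631573/282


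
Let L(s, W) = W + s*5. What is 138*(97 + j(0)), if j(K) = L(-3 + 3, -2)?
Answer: 13110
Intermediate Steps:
L(s, W) = W + 5*s
j(K) = -2 (j(K) = -2 + 5*(-3 + 3) = -2 + 5*0 = -2 + 0 = -2)
138*(97 + j(0)) = 138*(97 - 2) = 138*95 = 13110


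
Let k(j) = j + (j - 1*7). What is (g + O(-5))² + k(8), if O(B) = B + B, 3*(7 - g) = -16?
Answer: 130/9 ≈ 14.444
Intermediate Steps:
g = 37/3 (g = 7 - ⅓*(-16) = 7 + 16/3 = 37/3 ≈ 12.333)
k(j) = -7 + 2*j (k(j) = j + (j - 7) = j + (-7 + j) = -7 + 2*j)
O(B) = 2*B
(g + O(-5))² + k(8) = (37/3 + 2*(-5))² + (-7 + 2*8) = (37/3 - 10)² + (-7 + 16) = (7/3)² + 9 = 49/9 + 9 = 130/9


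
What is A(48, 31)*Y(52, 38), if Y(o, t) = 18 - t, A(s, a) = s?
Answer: -960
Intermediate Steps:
A(48, 31)*Y(52, 38) = 48*(18 - 1*38) = 48*(18 - 38) = 48*(-20) = -960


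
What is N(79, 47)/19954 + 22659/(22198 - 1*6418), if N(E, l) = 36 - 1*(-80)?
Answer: 75661361/52479020 ≈ 1.4417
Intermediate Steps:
N(E, l) = 116 (N(E, l) = 36 + 80 = 116)
N(79, 47)/19954 + 22659/(22198 - 1*6418) = 116/19954 + 22659/(22198 - 1*6418) = 116*(1/19954) + 22659/(22198 - 6418) = 58/9977 + 22659/15780 = 58/9977 + 22659*(1/15780) = 58/9977 + 7553/5260 = 75661361/52479020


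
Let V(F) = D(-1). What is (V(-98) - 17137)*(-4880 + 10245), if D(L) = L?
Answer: -91945370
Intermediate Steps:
V(F) = -1
(V(-98) - 17137)*(-4880 + 10245) = (-1 - 17137)*(-4880 + 10245) = -17138*5365 = -91945370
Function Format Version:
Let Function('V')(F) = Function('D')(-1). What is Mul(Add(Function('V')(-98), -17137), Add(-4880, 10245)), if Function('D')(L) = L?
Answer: -91945370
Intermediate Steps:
Function('V')(F) = -1
Mul(Add(Function('V')(-98), -17137), Add(-4880, 10245)) = Mul(Add(-1, -17137), Add(-4880, 10245)) = Mul(-17138, 5365) = -91945370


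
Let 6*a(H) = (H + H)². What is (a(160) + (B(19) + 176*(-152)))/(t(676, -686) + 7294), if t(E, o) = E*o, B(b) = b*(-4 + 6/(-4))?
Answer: 58739/2738652 ≈ 0.021448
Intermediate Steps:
a(H) = 2*H²/3 (a(H) = (H + H)²/6 = (2*H)²/6 = (4*H²)/6 = 2*H²/3)
B(b) = -11*b/2 (B(b) = b*(-4 + 6*(-¼)) = b*(-4 - 3/2) = b*(-11/2) = -11*b/2)
(a(160) + (B(19) + 176*(-152)))/(t(676, -686) + 7294) = ((⅔)*160² + (-11/2*19 + 176*(-152)))/(676*(-686) + 7294) = ((⅔)*25600 + (-209/2 - 26752))/(-463736 + 7294) = (51200/3 - 53713/2)/(-456442) = -58739/6*(-1/456442) = 58739/2738652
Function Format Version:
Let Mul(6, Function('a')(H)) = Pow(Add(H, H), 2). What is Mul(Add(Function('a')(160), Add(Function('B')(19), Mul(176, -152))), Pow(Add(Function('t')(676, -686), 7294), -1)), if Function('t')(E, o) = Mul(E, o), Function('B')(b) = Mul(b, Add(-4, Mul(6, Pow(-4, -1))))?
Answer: Rational(58739, 2738652) ≈ 0.021448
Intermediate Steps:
Function('a')(H) = Mul(Rational(2, 3), Pow(H, 2)) (Function('a')(H) = Mul(Rational(1, 6), Pow(Add(H, H), 2)) = Mul(Rational(1, 6), Pow(Mul(2, H), 2)) = Mul(Rational(1, 6), Mul(4, Pow(H, 2))) = Mul(Rational(2, 3), Pow(H, 2)))
Function('B')(b) = Mul(Rational(-11, 2), b) (Function('B')(b) = Mul(b, Add(-4, Mul(6, Rational(-1, 4)))) = Mul(b, Add(-4, Rational(-3, 2))) = Mul(b, Rational(-11, 2)) = Mul(Rational(-11, 2), b))
Mul(Add(Function('a')(160), Add(Function('B')(19), Mul(176, -152))), Pow(Add(Function('t')(676, -686), 7294), -1)) = Mul(Add(Mul(Rational(2, 3), Pow(160, 2)), Add(Mul(Rational(-11, 2), 19), Mul(176, -152))), Pow(Add(Mul(676, -686), 7294), -1)) = Mul(Add(Mul(Rational(2, 3), 25600), Add(Rational(-209, 2), -26752)), Pow(Add(-463736, 7294), -1)) = Mul(Add(Rational(51200, 3), Rational(-53713, 2)), Pow(-456442, -1)) = Mul(Rational(-58739, 6), Rational(-1, 456442)) = Rational(58739, 2738652)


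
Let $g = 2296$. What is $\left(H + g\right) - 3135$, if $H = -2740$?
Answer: $-3579$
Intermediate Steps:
$\left(H + g\right) - 3135 = \left(-2740 + 2296\right) - 3135 = -444 - 3135 = -3579$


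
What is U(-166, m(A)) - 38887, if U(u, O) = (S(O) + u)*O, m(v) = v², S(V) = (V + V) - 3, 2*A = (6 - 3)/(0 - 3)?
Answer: -311433/8 ≈ -38929.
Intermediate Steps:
A = -½ (A = ((6 - 3)/(0 - 3))/2 = (3/(-3))/2 = (3*(-⅓))/2 = (½)*(-1) = -½ ≈ -0.50000)
S(V) = -3 + 2*V (S(V) = 2*V - 3 = -3 + 2*V)
U(u, O) = O*(-3 + u + 2*O) (U(u, O) = ((-3 + 2*O) + u)*O = (-3 + u + 2*O)*O = O*(-3 + u + 2*O))
U(-166, m(A)) - 38887 = (-½)²*(-3 - 166 + 2*(-½)²) - 38887 = (-3 - 166 + 2*(¼))/4 - 38887 = (-3 - 166 + ½)/4 - 38887 = (¼)*(-337/2) - 38887 = -337/8 - 38887 = -311433/8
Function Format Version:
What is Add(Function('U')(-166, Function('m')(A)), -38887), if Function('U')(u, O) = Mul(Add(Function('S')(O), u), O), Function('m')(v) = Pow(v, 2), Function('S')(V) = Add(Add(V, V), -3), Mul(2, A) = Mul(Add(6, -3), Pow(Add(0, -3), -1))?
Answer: Rational(-311433, 8) ≈ -38929.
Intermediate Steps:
A = Rational(-1, 2) (A = Mul(Rational(1, 2), Mul(Add(6, -3), Pow(Add(0, -3), -1))) = Mul(Rational(1, 2), Mul(3, Pow(-3, -1))) = Mul(Rational(1, 2), Mul(3, Rational(-1, 3))) = Mul(Rational(1, 2), -1) = Rational(-1, 2) ≈ -0.50000)
Function('S')(V) = Add(-3, Mul(2, V)) (Function('S')(V) = Add(Mul(2, V), -3) = Add(-3, Mul(2, V)))
Function('U')(u, O) = Mul(O, Add(-3, u, Mul(2, O))) (Function('U')(u, O) = Mul(Add(Add(-3, Mul(2, O)), u), O) = Mul(Add(-3, u, Mul(2, O)), O) = Mul(O, Add(-3, u, Mul(2, O))))
Add(Function('U')(-166, Function('m')(A)), -38887) = Add(Mul(Pow(Rational(-1, 2), 2), Add(-3, -166, Mul(2, Pow(Rational(-1, 2), 2)))), -38887) = Add(Mul(Rational(1, 4), Add(-3, -166, Mul(2, Rational(1, 4)))), -38887) = Add(Mul(Rational(1, 4), Add(-3, -166, Rational(1, 2))), -38887) = Add(Mul(Rational(1, 4), Rational(-337, 2)), -38887) = Add(Rational(-337, 8), -38887) = Rational(-311433, 8)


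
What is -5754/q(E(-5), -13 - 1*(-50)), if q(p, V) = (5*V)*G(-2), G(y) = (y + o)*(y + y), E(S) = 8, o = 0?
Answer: -2877/740 ≈ -3.8878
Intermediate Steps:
G(y) = 2*y² (G(y) = (y + 0)*(y + y) = y*(2*y) = 2*y²)
q(p, V) = 40*V (q(p, V) = (5*V)*(2*(-2)²) = (5*V)*(2*4) = (5*V)*8 = 40*V)
-5754/q(E(-5), -13 - 1*(-50)) = -5754*1/(40*(-13 - 1*(-50))) = -5754*1/(40*(-13 + 50)) = -5754/(40*37) = -5754/1480 = -5754*1/1480 = -2877/740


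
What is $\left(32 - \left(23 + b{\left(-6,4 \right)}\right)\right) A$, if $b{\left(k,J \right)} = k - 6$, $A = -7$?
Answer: $-147$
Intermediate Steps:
$b{\left(k,J \right)} = -6 + k$ ($b{\left(k,J \right)} = k - 6 = -6 + k$)
$\left(32 - \left(23 + b{\left(-6,4 \right)}\right)\right) A = \left(32 - 11\right) \left(-7\right) = 21 \left(-7\right) = -147$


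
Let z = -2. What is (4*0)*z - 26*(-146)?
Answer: 3796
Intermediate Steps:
(4*0)*z - 26*(-146) = (4*0)*(-2) - 26*(-146) = 0*(-2) + 3796 = 0 + 3796 = 3796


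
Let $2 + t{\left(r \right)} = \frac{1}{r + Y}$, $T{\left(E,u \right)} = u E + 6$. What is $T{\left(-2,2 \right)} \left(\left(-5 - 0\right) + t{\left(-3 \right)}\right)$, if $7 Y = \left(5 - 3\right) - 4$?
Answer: $- \frac{336}{23} \approx -14.609$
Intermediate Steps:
$T{\left(E,u \right)} = 6 + E u$ ($T{\left(E,u \right)} = E u + 6 = 6 + E u$)
$Y = - \frac{2}{7}$ ($Y = \frac{\left(5 - 3\right) - 4}{7} = \frac{2 - 4}{7} = \frac{1}{7} \left(-2\right) = - \frac{2}{7} \approx -0.28571$)
$t{\left(r \right)} = -2 + \frac{1}{- \frac{2}{7} + r}$ ($t{\left(r \right)} = -2 + \frac{1}{r - \frac{2}{7}} = -2 + \frac{1}{- \frac{2}{7} + r}$)
$T{\left(-2,2 \right)} \left(\left(-5 - 0\right) + t{\left(-3 \right)}\right) = \left(6 - 4\right) \left(\left(-5 - 0\right) + \frac{11 - -42}{-2 + 7 \left(-3\right)}\right) = \left(6 - 4\right) \left(\left(-5 + 0\right) + \frac{11 + 42}{-2 - 21}\right) = 2 \left(-5 + \frac{1}{-23} \cdot 53\right) = 2 \left(-5 - \frac{53}{23}\right) = 2 \left(- \frac{168}{23}\right) = - \frac{336}{23}$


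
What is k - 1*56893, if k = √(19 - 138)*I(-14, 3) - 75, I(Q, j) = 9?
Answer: -56968 + 9*I*√119 ≈ -56968.0 + 98.178*I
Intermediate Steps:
k = -75 + 9*I*√119 (k = √(19 - 138)*9 - 75 = √(-119)*9 - 75 = (I*√119)*9 - 75 = 9*I*√119 - 75 = -75 + 9*I*√119 ≈ -75.0 + 98.178*I)
k - 1*56893 = (-75 + 9*I*√119) - 1*56893 = (-75 + 9*I*√119) - 56893 = -56968 + 9*I*√119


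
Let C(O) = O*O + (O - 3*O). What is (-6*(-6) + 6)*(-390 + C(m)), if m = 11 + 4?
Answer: -8190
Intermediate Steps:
m = 15
C(O) = O² - 2*O
(-6*(-6) + 6)*(-390 + C(m)) = (-6*(-6) + 6)*(-390 + 15*(-2 + 15)) = (36 + 6)*(-390 + 15*13) = 42*(-390 + 195) = 42*(-195) = -8190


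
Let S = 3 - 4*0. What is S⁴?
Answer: 81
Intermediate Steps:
S = 3 (S = 3 + 0 = 3)
S⁴ = 3⁴ = 81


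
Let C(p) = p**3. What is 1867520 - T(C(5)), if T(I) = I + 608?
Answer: 1866787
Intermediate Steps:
T(I) = 608 + I
1867520 - T(C(5)) = 1867520 - (608 + 5**3) = 1867520 - (608 + 125) = 1867520 - 1*733 = 1867520 - 733 = 1866787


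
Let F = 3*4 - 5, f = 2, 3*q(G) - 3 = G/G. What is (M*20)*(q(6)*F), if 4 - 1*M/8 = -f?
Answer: 8960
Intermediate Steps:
q(G) = 4/3 (q(G) = 1 + (G/G)/3 = 1 + (⅓)*1 = 1 + ⅓ = 4/3)
F = 7 (F = 12 - 5 = 7)
M = 48 (M = 32 - (-8)*2 = 32 - 8*(-2) = 32 + 16 = 48)
(M*20)*(q(6)*F) = (48*20)*((4/3)*7) = 960*(28/3) = 8960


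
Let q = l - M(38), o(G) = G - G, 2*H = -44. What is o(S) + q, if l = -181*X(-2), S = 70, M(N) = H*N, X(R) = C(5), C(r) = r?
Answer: -69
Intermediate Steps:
H = -22 (H = (½)*(-44) = -22)
X(R) = 5
M(N) = -22*N
o(G) = 0
l = -905 (l = -181*5 = -905)
q = -69 (q = -905 - (-22)*38 = -905 - 1*(-836) = -905 + 836 = -69)
o(S) + q = 0 - 69 = -69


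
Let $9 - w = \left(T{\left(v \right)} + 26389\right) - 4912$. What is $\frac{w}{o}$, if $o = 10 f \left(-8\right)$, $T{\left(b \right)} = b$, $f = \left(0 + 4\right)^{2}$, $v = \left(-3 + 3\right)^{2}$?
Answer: $\frac{5367}{320} \approx 16.772$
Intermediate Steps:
$v = 0$ ($v = 0^{2} = 0$)
$f = 16$ ($f = 4^{2} = 16$)
$w = -21468$ ($w = 9 - \left(\left(0 + 26389\right) - 4912\right) = 9 - \left(26389 - 4912\right) = 9 - 21477 = -21468$)
$o = -1280$ ($o = 10 \cdot 16 \left(-8\right) = 160 \left(-8\right) = -1280$)
$\frac{w}{o} = - \frac{21468}{-1280} = \left(-21468\right) \left(- \frac{1}{1280}\right) = \frac{5367}{320}$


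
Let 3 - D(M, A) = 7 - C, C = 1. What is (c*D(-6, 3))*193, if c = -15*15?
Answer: 130275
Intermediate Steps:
D(M, A) = -3 (D(M, A) = 3 - (7 - 1*1) = 3 - (7 - 1) = 3 - 1*6 = 3 - 6 = -3)
c = -225
(c*D(-6, 3))*193 = -225*(-3)*193 = 675*193 = 130275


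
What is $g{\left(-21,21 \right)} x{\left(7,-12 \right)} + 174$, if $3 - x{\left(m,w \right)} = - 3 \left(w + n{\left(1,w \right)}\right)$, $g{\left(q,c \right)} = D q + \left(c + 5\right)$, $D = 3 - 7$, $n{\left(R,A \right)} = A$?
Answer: $-7416$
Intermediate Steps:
$D = -4$
$g{\left(q,c \right)} = 5 + c - 4 q$ ($g{\left(q,c \right)} = - 4 q + \left(c + 5\right) = - 4 q + \left(5 + c\right) = 5 + c - 4 q$)
$x{\left(m,w \right)} = 3 + 6 w$ ($x{\left(m,w \right)} = 3 - - 3 \left(w + w\right) = 3 - - 3 \cdot 2 w = 3 - - 6 w = 3 + 6 w$)
$g{\left(-21,21 \right)} x{\left(7,-12 \right)} + 174 = \left(5 + 21 - -84\right) \left(3 + 6 \left(-12\right)\right) + 174 = \left(5 + 21 + 84\right) \left(3 - 72\right) + 174 = 110 \left(-69\right) + 174 = -7590 + 174 = -7416$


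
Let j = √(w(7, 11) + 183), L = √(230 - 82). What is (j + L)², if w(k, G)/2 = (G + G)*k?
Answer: 639 + 4*√18167 ≈ 1178.1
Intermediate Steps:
w(k, G) = 4*G*k (w(k, G) = 2*((G + G)*k) = 2*((2*G)*k) = 2*(2*G*k) = 4*G*k)
L = 2*√37 (L = √148 = 2*√37 ≈ 12.166)
j = √491 (j = √(4*11*7 + 183) = √(308 + 183) = √491 ≈ 22.159)
(j + L)² = (√491 + 2*√37)²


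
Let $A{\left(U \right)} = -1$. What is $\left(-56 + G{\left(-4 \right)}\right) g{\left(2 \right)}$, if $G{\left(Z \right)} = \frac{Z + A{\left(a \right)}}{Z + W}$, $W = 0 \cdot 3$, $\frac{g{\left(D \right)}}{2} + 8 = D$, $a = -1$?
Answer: $657$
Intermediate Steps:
$g{\left(D \right)} = -16 + 2 D$
$W = 0$
$G{\left(Z \right)} = \frac{-1 + Z}{Z}$ ($G{\left(Z \right)} = \frac{Z - 1}{Z + 0} = \frac{-1 + Z}{Z}$)
$\left(-56 + G{\left(-4 \right)}\right) g{\left(2 \right)} = \left(-56 + \frac{-1 - 4}{-4}\right) \left(-16 + 2 \cdot 2\right) = \left(-56 - - \frac{5}{4}\right) \left(-16 + 4\right) = \left(-56 + \frac{5}{4}\right) \left(-12\right) = \left(- \frac{219}{4}\right) \left(-12\right) = 657$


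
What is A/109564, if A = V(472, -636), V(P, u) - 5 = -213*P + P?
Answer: -100059/109564 ≈ -0.91325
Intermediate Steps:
V(P, u) = 5 - 212*P (V(P, u) = 5 + (-213*P + P) = 5 - 212*P)
A = -100059 (A = 5 - 212*472 = 5 - 100064 = -100059)
A/109564 = -100059/109564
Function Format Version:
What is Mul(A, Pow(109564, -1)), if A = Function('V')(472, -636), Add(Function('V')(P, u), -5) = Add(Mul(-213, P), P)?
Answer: Rational(-100059, 109564) ≈ -0.91325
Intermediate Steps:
Function('V')(P, u) = Add(5, Mul(-212, P)) (Function('V')(P, u) = Add(5, Add(Mul(-213, P), P)) = Add(5, Mul(-212, P)))
A = -100059 (A = Add(5, Mul(-212, 472)) = Add(5, -100064) = -100059)
Mul(A, Pow(109564, -1)) = Mul(-100059, Pow(109564, -1)) = Mul(-100059, Rational(1, 109564)) = Rational(-100059, 109564)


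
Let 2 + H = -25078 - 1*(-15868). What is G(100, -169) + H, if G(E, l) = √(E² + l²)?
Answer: -9212 + √38561 ≈ -9015.6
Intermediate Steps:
H = -9212 (H = -2 + (-25078 - 1*(-15868)) = -2 + (-25078 + 15868) = -2 - 9210 = -9212)
G(100, -169) + H = √(100² + (-169)²) - 9212 = √(10000 + 28561) - 9212 = √38561 - 9212 = -9212 + √38561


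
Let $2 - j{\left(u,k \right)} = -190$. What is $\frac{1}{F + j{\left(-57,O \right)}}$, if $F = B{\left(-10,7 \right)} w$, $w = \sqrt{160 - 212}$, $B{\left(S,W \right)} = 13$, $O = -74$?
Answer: $\frac{48}{11413} - \frac{13 i \sqrt{13}}{22826} \approx 0.0042057 - 0.0020535 i$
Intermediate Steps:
$j{\left(u,k \right)} = 192$ ($j{\left(u,k \right)} = 2 - -190 = 2 + 190 = 192$)
$w = 2 i \sqrt{13}$ ($w = \sqrt{-52} = 2 i \sqrt{13} \approx 7.2111 i$)
$F = 26 i \sqrt{13}$ ($F = 13 \cdot 2 i \sqrt{13} = 26 i \sqrt{13} \approx 93.744 i$)
$\frac{1}{F + j{\left(-57,O \right)}} = \frac{1}{26 i \sqrt{13} + 192} = \frac{1}{192 + 26 i \sqrt{13}}$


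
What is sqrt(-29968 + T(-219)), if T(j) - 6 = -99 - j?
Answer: I*sqrt(29842) ≈ 172.75*I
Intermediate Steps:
T(j) = -93 - j (T(j) = 6 + (-99 - j) = -93 - j)
sqrt(-29968 + T(-219)) = sqrt(-29968 + (-93 - 1*(-219))) = sqrt(-29968 + (-93 + 219)) = sqrt(-29968 + 126) = sqrt(-29842) = I*sqrt(29842)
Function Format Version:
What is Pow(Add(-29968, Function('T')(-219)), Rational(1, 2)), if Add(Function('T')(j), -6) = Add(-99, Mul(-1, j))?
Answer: Mul(I, Pow(29842, Rational(1, 2))) ≈ Mul(172.75, I)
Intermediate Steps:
Function('T')(j) = Add(-93, Mul(-1, j)) (Function('T')(j) = Add(6, Add(-99, Mul(-1, j))) = Add(-93, Mul(-1, j)))
Pow(Add(-29968, Function('T')(-219)), Rational(1, 2)) = Pow(Add(-29968, Add(-93, Mul(-1, -219))), Rational(1, 2)) = Pow(Add(-29968, Add(-93, 219)), Rational(1, 2)) = Pow(Add(-29968, 126), Rational(1, 2)) = Pow(-29842, Rational(1, 2)) = Mul(I, Pow(29842, Rational(1, 2)))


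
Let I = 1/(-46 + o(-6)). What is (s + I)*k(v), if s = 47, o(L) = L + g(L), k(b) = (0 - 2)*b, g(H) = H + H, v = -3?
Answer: 9021/32 ≈ 281.91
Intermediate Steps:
g(H) = 2*H
k(b) = -2*b
o(L) = 3*L (o(L) = L + 2*L = 3*L)
I = -1/64 (I = 1/(-46 + 3*(-6)) = 1/(-46 - 18) = 1/(-64) = -1/64 ≈ -0.015625)
(s + I)*k(v) = (47 - 1/64)*(-2*(-3)) = (3007/64)*6 = 9021/32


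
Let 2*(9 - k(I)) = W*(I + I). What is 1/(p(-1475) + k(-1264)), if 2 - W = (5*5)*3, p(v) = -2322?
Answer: -1/94585 ≈ -1.0573e-5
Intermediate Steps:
W = -73 (W = 2 - 5*5*3 = 2 - 25*3 = 2 - 1*75 = 2 - 75 = -73)
k(I) = 9 + 73*I (k(I) = 9 - (-73)*(I + I)/2 = 9 - (-73)*2*I/2 = 9 - (-73)*I = 9 + 73*I)
1/(p(-1475) + k(-1264)) = 1/(-2322 + (9 + 73*(-1264))) = 1/(-2322 + (9 - 92272)) = 1/(-2322 - 92263) = 1/(-94585) = -1/94585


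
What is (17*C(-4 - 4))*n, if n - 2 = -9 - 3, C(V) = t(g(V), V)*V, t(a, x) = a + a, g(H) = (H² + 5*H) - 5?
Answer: 51680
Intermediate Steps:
g(H) = -5 + H² + 5*H
t(a, x) = 2*a
C(V) = V*(-10 + 2*V² + 10*V) (C(V) = (2*(-5 + V² + 5*V))*V = (-10 + 2*V² + 10*V)*V = V*(-10 + 2*V² + 10*V))
n = -10 (n = 2 + (-9 - 3) = 2 - 12 = -10)
(17*C(-4 - 4))*n = (17*(2*(-4 - 4)*(-5 + (-4 - 4)² + 5*(-4 - 4))))*(-10) = (17*(2*(-8)*(-5 + (-8)² + 5*(-8))))*(-10) = (17*(2*(-8)*(-5 + 64 - 40)))*(-10) = (17*(2*(-8)*19))*(-10) = (17*(-304))*(-10) = -5168*(-10) = 51680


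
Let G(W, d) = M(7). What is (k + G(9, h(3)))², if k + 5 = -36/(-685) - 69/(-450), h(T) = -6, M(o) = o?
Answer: 2054899561/422302500 ≈ 4.8659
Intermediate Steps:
G(W, d) = 7
k = -98519/20550 (k = -5 + (-36/(-685) - 69/(-450)) = -5 + (-36*(-1/685) - 69*(-1/450)) = -5 + (36/685 + 23/150) = -5 + 4231/20550 = -98519/20550 ≈ -4.7941)
(k + G(9, h(3)))² = (-98519/20550 + 7)² = (45331/20550)² = 2054899561/422302500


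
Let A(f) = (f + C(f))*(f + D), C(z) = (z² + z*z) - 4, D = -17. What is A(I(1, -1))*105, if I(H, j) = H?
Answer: 1680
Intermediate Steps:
C(z) = -4 + 2*z² (C(z) = (z² + z²) - 4 = 2*z² - 4 = -4 + 2*z²)
A(f) = (-17 + f)*(-4 + f + 2*f²) (A(f) = (f + (-4 + 2*f²))*(f - 17) = (-4 + f + 2*f²)*(-17 + f) = (-17 + f)*(-4 + f + 2*f²))
A(I(1, -1))*105 = (68 - 33*1² - 21*1 + 2*1³)*105 = (68 - 33*1 - 21 + 2*1)*105 = (68 - 33 - 21 + 2)*105 = 16*105 = 1680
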